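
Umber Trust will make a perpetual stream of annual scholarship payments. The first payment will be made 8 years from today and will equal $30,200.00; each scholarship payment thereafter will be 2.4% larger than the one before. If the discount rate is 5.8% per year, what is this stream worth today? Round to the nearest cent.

Value at end of year 7: C₁ / (r − g) = $30,200.00 / (0.058 − 0.024) = $888,235.2941
Discount to today: PV = $888,235.2941 / (1 + 0.058)^7 = $888,235.2941 / 1.483883 = $598,588.48

$598588.48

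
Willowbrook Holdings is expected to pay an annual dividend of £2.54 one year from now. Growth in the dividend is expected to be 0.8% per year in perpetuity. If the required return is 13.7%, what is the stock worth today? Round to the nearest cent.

Growing perpetuity: P = D₁ / (r − g) = £2.5400 / (0.137 − 0.008) = £19.69

£19.69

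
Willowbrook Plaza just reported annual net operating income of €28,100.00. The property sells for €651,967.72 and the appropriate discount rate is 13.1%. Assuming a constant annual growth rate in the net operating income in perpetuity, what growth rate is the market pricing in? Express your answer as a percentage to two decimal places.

P = D₀(1+g)/(r−g) ⇒ P(r−g) = D₀(1+g) ⇒ g(P+D₀) = P·r − D₀
g = (P·r − D₀)/(P + D₀) = (€651,967.72×0.131 − €28,100.00) / (€651,967.72 + €28,100.00) = 0.084268

8.43%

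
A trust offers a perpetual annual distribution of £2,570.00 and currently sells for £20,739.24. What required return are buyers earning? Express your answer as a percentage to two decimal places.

12.39%

P = C/r ⇒ r = C/P = £2,570.00/£20,739.24 = 0.123920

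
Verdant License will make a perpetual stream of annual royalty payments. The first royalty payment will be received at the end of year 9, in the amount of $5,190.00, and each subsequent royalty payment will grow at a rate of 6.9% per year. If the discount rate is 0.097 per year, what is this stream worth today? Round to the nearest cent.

Value at end of year 8: C₁ / (r − g) = $5,190.00 / (0.097 − 0.069) = $185,357.1429
Discount to today: PV = $185,357.1429 / (1 + 0.097)^8 = $185,357.1429 / 2.097264 = $88,380.47

$88380.47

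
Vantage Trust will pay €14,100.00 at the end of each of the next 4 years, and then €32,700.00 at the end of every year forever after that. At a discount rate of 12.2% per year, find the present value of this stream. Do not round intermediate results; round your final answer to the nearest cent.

€211775.24

PV of 4-year annuity: €14,100.00 × [1 − (1+0.122)^−4] / 0.122 = 42646.85345
Perpetuity value at year 4: €32,700.00 / 0.122 = 268032.78689
PV of perpetuity: 268032.78689 / (1+0.122)^4 = 169128.38207
Total PV = 42646.85345 + 169128.38207 = 211775.23552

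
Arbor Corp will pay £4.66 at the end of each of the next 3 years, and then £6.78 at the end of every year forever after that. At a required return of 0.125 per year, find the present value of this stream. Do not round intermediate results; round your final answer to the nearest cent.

£49.19

PV of 3-year annuity: £4.66 × [1 − (1+0.125)^−3] / 0.125 = 11.09706
Perpetuity value at year 3: £6.78 / 0.125 = 54.24000
PV of perpetuity: 54.24000 / (1+0.125)^3 = 38.09449
Total PV = 11.09706 + 38.09449 = 49.19155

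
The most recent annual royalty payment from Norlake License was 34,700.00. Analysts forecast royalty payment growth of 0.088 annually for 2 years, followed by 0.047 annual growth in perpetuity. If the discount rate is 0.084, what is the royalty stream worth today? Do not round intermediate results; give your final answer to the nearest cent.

1058960.81

D_1 = 37753.60000
D_2 = 41075.91680
Terminal value at year 2: TV = D_2×(1+g_2)/(r−g_2) = 43006.48489/0.037 = 1162337.42945
P_0 = D_1/(1+r)^1 + D_2/(1+r)^2 + TV/(1+r)^2
    = 34828.04428 + 34956.56105 + 989176.20049 = 1058960.80582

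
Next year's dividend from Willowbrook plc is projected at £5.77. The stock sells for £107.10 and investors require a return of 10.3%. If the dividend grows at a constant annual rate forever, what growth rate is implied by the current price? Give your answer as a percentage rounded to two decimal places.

P = D₁/(r−g) ⇒ g = r − D₁/P = 0.103 − £5.77/£107.10 = 0.049125

4.91%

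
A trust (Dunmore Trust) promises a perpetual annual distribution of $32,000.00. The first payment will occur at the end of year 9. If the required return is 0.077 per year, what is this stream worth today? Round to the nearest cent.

Value at end of year 8: C / r = $32,000.00 / 0.077 = $415,584.4156
Discount to today: PV = $415,584.4156 / (1 + 0.077)^8 = $415,584.4156 / 1.810196 = $229,579.78

$229579.78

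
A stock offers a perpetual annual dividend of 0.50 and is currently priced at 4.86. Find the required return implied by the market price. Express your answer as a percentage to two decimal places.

10.29%

P = C/r ⇒ r = C/P = 0.50/4.86 = 0.102881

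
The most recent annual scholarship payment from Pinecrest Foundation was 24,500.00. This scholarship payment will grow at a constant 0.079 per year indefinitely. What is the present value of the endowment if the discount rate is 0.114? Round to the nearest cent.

755300.00

D₁ = D₀ × (1 + g) = 24,500.00 × 1.079 = 26,435.5000
Growing perpetuity: P = D₁ / (r − g) = 26,435.5000 / (0.114 − 0.079) = 755,300.00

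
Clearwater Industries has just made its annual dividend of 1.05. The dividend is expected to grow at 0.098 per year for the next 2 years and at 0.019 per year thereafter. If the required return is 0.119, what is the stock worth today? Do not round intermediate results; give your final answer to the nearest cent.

D_1 = 1.15290
D_2 = 1.26588
Terminal value at year 2: TV = D_2×(1+g_2)/(r−g_2) = 1.28994/0.1 = 12.89936
P_0 = D_1/(1+r)^1 + D_2/(1+r)^2 + TV/(1+r)^2
    = 1.03029 + 1.01096 + 10.30168 = 12.34293

12.34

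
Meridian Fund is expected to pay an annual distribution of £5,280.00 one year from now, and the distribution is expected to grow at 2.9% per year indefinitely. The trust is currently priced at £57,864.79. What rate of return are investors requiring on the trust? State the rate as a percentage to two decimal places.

12.02%

P = D₁/(r − g) ⇒ r = D₁/P + g = £5,280.0000/£57,864.79 + 0.029 = 0.091247 + 0.029 = 0.120247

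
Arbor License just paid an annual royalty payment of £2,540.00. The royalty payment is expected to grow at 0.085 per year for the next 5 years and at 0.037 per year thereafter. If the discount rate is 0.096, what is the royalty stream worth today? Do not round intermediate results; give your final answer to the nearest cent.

D_1 = 2755.90000
D_2 = 2990.15150
D_3 = 3244.31438
D_4 = 3520.08110
D_5 = 3819.28799
Terminal value at year 5: TV = D_5×(1+g_2)/(r−g_2) = 3960.60165/0.059 = 67128.84151
P_0 = D_1/(1+r)^1 + D_2/(1+r)^2 + D_3/(1+r)^3 + D_4/(1+r)^4 + D_5/(1+r)^5 + TV/(1+r)^5
    = 2514.50730 + 2489.27046 + 2464.28690 + 2439.55410 + 2415.06952 + 42447.91681 = 54770.60509

£54770.61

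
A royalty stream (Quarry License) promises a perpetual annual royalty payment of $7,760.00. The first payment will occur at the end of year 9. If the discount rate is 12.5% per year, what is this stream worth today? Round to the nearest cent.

$24195.33

Value at end of year 8: C / r = $7,760.00 / 0.125 = $62,080.0000
Discount to today: PV = $62,080.0000 / (1 + 0.125)^8 = $62,080.0000 / 2.565785 = $24,195.33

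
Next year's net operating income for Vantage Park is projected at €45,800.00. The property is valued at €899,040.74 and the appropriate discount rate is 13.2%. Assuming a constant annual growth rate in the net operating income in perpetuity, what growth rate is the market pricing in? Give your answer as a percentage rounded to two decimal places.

P = D₁/(r−g) ⇒ g = r − D₁/P = 0.132 − €45,800.00/€899,040.74 = 0.081057

8.11%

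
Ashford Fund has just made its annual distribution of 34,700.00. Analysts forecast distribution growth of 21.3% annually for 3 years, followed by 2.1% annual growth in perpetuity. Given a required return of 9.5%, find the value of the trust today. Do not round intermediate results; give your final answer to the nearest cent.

779015.41

D_1 = 42091.10000
D_2 = 51056.50430
D_3 = 61931.53972
Terminal value at year 3: TV = D_3×(1+g_2)/(r−g_2) = 63232.10205/0.074 = 854487.86554
P_0 = D_1/(1+r)^1 + D_2/(1+r)^2 + D_3/(1+r)^3 + TV/(1+r)^3
    = 38439.36073 + 42581.68454 + 47170.39575 + 650823.97373 = 779015.41474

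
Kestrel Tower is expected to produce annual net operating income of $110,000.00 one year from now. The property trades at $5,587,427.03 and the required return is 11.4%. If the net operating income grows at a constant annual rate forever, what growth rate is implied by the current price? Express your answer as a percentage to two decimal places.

P = D₁/(r−g) ⇒ g = r − D₁/P = 0.114 − $110,000.00/$5,587,427.03 = 0.094313

9.43%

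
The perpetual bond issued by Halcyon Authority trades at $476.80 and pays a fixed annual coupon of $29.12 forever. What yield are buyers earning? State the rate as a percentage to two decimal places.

P = C/r ⇒ r = C/P = $29.12/$476.80 = 0.061074

6.11%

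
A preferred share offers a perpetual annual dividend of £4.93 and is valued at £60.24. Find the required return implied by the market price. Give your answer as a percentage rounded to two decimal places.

8.18%

P = C/r ⇒ r = C/P = £4.93/£60.24 = 0.081839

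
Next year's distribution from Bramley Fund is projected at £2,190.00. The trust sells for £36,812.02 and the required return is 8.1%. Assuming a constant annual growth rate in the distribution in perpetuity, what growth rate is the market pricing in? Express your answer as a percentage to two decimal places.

2.15%

P = D₁/(r−g) ⇒ g = r − D₁/P = 0.081 − £2,190.00/£36,812.02 = 0.021509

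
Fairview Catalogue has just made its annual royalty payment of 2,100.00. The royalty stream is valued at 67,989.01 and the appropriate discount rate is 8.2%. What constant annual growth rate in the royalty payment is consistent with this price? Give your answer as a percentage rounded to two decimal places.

4.96%

P = D₀(1+g)/(r−g) ⇒ P(r−g) = D₀(1+g) ⇒ g(P+D₀) = P·r − D₀
g = (P·r − D₀)/(P + D₀) = (67,989.01×0.082 − 2,100.00) / (67,989.01 + 2,100.00) = 0.049581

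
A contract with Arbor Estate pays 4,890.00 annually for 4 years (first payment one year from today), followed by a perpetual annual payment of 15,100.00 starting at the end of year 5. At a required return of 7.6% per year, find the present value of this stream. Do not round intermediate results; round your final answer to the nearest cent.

164564.11

PV of 4-year annuity: 4,890.00 × [1 − (1+0.076)^−4] / 0.076 = 16341.55881
Perpetuity value at year 4: 15,100.00 / 0.076 = 198684.21053
PV of perpetuity: 198684.21053 / (1+0.076)^4 = 148222.54630
Total PV = 16341.55881 + 148222.54630 = 164564.10511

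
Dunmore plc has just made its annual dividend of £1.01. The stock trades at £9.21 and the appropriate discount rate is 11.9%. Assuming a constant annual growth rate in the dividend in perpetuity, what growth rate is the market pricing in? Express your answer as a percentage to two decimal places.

0.84%

P = D₀(1+g)/(r−g) ⇒ P(r−g) = D₀(1+g) ⇒ g(P+D₀) = P·r − D₀
g = (P·r − D₀)/(P + D₀) = (£9.21×0.119 − £1.01) / (£9.21 + £1.01) = 0.008414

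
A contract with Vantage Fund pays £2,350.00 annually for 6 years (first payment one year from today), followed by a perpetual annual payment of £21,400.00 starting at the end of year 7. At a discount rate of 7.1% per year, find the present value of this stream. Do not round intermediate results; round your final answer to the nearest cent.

PV of 6-year annuity: £2,350.00 × [1 − (1+0.071)^−6] / 0.071 = 11166.87176
Perpetuity value at year 6: £21,400.00 / 0.071 = 301408.45070
PV of perpetuity: 301408.45070 / (1+0.071)^6 = 199718.63982
Total PV = 11166.87176 + 199718.63982 = 210885.51158

£210885.51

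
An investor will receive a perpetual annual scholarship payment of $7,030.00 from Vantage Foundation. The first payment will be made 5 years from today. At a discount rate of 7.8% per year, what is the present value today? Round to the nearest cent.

Value at end of year 4: C / r = $7,030.00 / 0.078 = $90,128.2051
Discount to today: PV = $90,128.2051 / (1 + 0.078)^4 = $90,128.2051 / 1.350439 = $66,739.92

$66739.92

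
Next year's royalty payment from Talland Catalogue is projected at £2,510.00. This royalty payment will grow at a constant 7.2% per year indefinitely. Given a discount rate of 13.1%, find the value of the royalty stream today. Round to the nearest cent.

Growing perpetuity: P = D₁ / (r − g) = £2,510.0000 / (0.131 − 0.072) = £42,542.37

£42542.37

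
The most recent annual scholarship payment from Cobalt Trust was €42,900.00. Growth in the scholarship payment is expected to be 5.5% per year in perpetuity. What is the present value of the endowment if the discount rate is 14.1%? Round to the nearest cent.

€526273.26

D₁ = D₀ × (1 + g) = €42,900.00 × 1.055 = €45,259.5000
Growing perpetuity: P = D₁ / (r − g) = €45,259.5000 / (0.141 − 0.055) = €526,273.26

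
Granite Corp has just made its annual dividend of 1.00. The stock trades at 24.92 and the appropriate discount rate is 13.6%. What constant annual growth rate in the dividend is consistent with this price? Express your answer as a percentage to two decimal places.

9.22%

P = D₀(1+g)/(r−g) ⇒ P(r−g) = D₀(1+g) ⇒ g(P+D₀) = P·r − D₀
g = (P·r − D₀)/(P + D₀) = (24.92×0.136 − 1.00) / (24.92 + 1.00) = 0.092173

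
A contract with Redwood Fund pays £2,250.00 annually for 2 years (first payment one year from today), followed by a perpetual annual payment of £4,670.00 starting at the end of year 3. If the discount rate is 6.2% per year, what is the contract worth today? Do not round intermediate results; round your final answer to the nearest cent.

£70898.17

PV of 2-year annuity: £2,250.00 × [1 − (1+0.062)^−2] / 0.062 = 4113.60082
Perpetuity value at year 2: £4,670.00 / 0.062 = 75322.58065
PV of perpetuity: 75322.58065 / (1+0.062)^2 = 66784.57362
Total PV = 4113.60082 + 66784.57362 = 70898.17443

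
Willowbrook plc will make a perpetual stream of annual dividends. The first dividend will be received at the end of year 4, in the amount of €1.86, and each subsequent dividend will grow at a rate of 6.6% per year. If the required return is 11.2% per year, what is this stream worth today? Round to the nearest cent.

Value at end of year 3: C₁ / (r − g) = €1.86 / (0.112 − 0.066) = €40.4348
Discount to today: PV = €40.4348 / (1 + 0.112)^3 = €40.4348 / 1.375037 = €29.41

€29.41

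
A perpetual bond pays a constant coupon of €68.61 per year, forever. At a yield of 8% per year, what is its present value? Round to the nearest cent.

Level perpetuity: PV = C / r = €68.61 / 0.08 = €857.63

€857.63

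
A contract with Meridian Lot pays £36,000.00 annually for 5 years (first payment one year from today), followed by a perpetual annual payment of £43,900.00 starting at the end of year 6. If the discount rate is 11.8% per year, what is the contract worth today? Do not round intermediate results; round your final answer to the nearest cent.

£343414.50

PV of 5-year annuity: £36,000.00 × [1 − (1+0.118)^−5] / 0.118 = 130417.49856
Perpetuity value at year 5: £43,900.00 / 0.118 = 372033.89831
PV of perpetuity: 372033.89831 / (1+0.118)^5 = 212997.00422
Total PV = 130417.49856 + 212997.00422 = 343414.50279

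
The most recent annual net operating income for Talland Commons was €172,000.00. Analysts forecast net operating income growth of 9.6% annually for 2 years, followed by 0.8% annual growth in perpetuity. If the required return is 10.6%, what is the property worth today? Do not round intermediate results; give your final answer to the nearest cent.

€2076644.35

D_1 = 188512.00000
D_2 = 206609.15200
Terminal value at year 2: TV = D_2×(1+g_2)/(r−g_2) = 208262.02522/0.098 = 2125122.70629
P_0 = D_1/(1+r)^1 + D_2/(1+r)^2 + TV/(1+r)^2
    = 170444.84629 + 168903.75365 + 1737295.75183 = 2076644.35177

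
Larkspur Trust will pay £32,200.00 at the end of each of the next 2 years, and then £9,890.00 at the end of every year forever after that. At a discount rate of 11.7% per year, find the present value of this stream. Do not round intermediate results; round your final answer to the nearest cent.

PV of 2-year annuity: £32,200.00 × [1 − (1+0.117)^−2] / 0.117 = 54634.92906
Perpetuity value at year 2: £9,890.00 / 0.117 = 84529.91453
PV of perpetuity: 84529.91453 / (1+0.117)^2 = 67749.18632
Total PV = 54634.92906 + 67749.18632 = 122384.11538

£122384.12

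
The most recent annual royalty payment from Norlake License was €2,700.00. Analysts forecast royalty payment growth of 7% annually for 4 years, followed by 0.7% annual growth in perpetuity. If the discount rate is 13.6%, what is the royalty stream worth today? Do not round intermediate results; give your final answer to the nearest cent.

D_1 = 2889.00000
D_2 = 3091.23000
D_3 = 3307.61610
D_4 = 3539.14923
Terminal value at year 4: TV = D_4×(1+g_2)/(r−g_2) = 3563.92327/0.129 = 27627.31218
P_0 = D_1/(1+r)^1 + D_2/(1+r)^2 + D_3/(1+r)^3 + D_4/(1+r)^4 + TV/(1+r)^4
    = 2543.13380 + 2395.38131 + 2256.21303 + 2125.13023 + 16589.19490 = 25909.05328

€25909.05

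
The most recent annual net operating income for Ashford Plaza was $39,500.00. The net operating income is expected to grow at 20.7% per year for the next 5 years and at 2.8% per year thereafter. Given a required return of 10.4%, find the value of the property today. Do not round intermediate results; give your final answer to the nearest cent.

D_1 = 47676.50000
D_2 = 57545.53550
D_3 = 69457.46135
D_4 = 83835.15585
D_5 = 101189.03311
Terminal value at year 5: TV = D_5×(1+g_2)/(r−g_2) = 104022.32604/0.076 = 1368714.81625
P_0 = D_1/(1+r)^1 + D_2/(1+r)^2 + D_3/(1+r)^3 + D_4/(1+r)^4 + D_5/(1+r)^5 + TV/(1+r)^5
    = 43185.23551 + 47214.29281 + 51619.24947 + 56435.17583 + 61700.41415 + 834579.28614 = 1094733.65390

$1094733.65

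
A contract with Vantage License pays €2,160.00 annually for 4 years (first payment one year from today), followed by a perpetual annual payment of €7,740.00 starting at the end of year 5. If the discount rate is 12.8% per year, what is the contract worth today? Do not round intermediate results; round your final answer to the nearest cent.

€43801.99

PV of 4-year annuity: €2,160.00 × [1 − (1+0.128)^−4] / 0.128 = 6451.64851
Perpetuity value at year 4: €7,740.00 / 0.128 = 60468.75000
PV of perpetuity: 60468.75000 / (1+0.128)^4 = 37350.34283
Total PV = 6451.64851 + 37350.34283 = 43801.99134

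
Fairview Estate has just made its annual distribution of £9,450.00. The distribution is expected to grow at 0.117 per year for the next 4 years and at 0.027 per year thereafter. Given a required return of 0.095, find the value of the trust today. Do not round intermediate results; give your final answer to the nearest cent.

£194280.24

D_1 = 10555.65000
D_2 = 11790.66105
D_3 = 13170.16839
D_4 = 14711.07809
Terminal value at year 4: TV = D_4×(1+g_2)/(r−g_2) = 15108.27720/0.068 = 222180.54711
P_0 = D_1/(1+r)^1 + D_2/(1+r)^2 + D_3/(1+r)^3 + D_4/(1+r)^4 + TV/(1+r)^4
    = 9639.86301 + 9833.54063 + 10031.10948 + 10232.64775 + 154543.07708 = 194280.23795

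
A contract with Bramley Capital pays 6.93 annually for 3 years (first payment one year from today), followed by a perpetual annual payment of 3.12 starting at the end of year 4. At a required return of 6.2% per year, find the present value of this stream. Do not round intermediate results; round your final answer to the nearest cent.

60.47

PV of 3-year annuity: 6.93 × [1 − (1+0.062)^−3] / 0.062 = 18.45564
Perpetuity value at year 3: 3.12 / 0.062 = 50.32258
PV of perpetuity: 50.32258 / (1+0.062)^3 = 42.01355
Total PV = 18.45564 + 42.01355 = 60.46919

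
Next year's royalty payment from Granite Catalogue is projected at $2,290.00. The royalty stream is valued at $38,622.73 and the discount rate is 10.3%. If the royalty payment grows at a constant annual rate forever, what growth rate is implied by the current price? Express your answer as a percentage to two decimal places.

4.37%

P = D₁/(r−g) ⇒ g = r − D₁/P = 0.103 − $2,290.00/$38,622.73 = 0.043708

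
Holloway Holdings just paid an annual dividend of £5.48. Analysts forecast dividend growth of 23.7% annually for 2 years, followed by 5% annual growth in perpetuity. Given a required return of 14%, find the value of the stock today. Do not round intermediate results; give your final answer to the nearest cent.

D_1 = 6.77876
D_2 = 8.38533
Terminal value at year 2: TV = D_2×(1+g_2)/(r−g_2) = 8.80459/0.09 = 97.82880
P_0 = D_1/(1+r)^1 + D_2/(1+r)^2 + TV/(1+r)^2
    = 5.94628 + 6.45224 + 75.27609 = 87.67461

£87.67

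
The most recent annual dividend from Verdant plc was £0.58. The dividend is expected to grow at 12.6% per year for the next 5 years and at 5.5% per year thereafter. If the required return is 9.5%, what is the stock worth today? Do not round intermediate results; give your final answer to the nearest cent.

£20.74

D_1 = 0.65308
D_2 = 0.73537
D_3 = 0.82802
D_4 = 0.93236
D_5 = 1.04983
Terminal value at year 5: TV = D_5×(1+g_2)/(r−g_2) = 1.10757/0.04 = 27.68933
P_0 = D_1/(1+r)^1 + D_2/(1+r)^2 + D_3/(1+r)^3 + D_4/(1+r)^4 + D_5/(1+r)^5 + TV/(1+r)^5
    = 0.59642 + 0.61331 + 0.63067 + 0.64852 + 0.66688 + 17.58903 = 20.74483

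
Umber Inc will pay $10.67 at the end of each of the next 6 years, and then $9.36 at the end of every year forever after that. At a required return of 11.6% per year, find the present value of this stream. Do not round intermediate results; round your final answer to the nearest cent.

$86.14

PV of 6-year annuity: $10.67 × [1 − (1+0.116)^−6] / 0.116 = 44.37023
Perpetuity value at year 6: $9.36 / 0.116 = 80.68966
PV of perpetuity: 80.68966 / (1+0.116)^6 = 41.76694
Total PV = 44.37023 + 41.76694 = 86.13717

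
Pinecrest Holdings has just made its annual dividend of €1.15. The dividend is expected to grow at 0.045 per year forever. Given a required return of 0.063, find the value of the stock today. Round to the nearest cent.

D₁ = D₀ × (1 + g) = €1.15 × 1.045 = €1.2018
Growing perpetuity: P = D₁ / (r − g) = €1.2018 / (0.063 − 0.045) = €66.76

€66.76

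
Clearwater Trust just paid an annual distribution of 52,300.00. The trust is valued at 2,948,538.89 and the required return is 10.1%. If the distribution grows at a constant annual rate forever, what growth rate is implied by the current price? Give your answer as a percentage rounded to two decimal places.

P = D₀(1+g)/(r−g) ⇒ P(r−g) = D₀(1+g) ⇒ g(P+D₀) = P·r − D₀
g = (P·r − D₀)/(P + D₀) = (2,948,538.89×0.101 − 52,300.00) / (2,948,538.89 + 52,300.00) = 0.081811

8.18%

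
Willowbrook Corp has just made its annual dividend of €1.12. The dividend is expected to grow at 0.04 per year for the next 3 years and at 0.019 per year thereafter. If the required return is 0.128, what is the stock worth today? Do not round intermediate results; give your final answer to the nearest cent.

€11.07

D_1 = 1.16480
D_2 = 1.21139
D_3 = 1.25985
Terminal value at year 3: TV = D_3×(1+g_2)/(r−g_2) = 1.28378/0.109 = 11.77784
P_0 = D_1/(1+r)^1 + D_2/(1+r)^2 + D_3/(1+r)^3 + TV/(1+r)^3
    = 1.03262 + 0.95206 + 0.87779 + 8.20613 = 11.06861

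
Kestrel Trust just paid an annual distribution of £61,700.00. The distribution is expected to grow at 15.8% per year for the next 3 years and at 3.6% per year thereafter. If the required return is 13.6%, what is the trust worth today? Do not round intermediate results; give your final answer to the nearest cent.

£869435.54

D_1 = 71448.60000
D_2 = 82737.47880
D_3 = 95810.00045
Terminal value at year 3: TV = D_3×(1+g_2)/(r−g_2) = 99259.16047/0.1 = 992591.60467
P_0 = D_1/(1+r)^1 + D_2/(1+r)^2 + D_3/(1+r)^3 + TV/(1+r)^3
    = 62894.89437 + 64112.92929 + 65354.55292 + 677073.16828 = 869435.54486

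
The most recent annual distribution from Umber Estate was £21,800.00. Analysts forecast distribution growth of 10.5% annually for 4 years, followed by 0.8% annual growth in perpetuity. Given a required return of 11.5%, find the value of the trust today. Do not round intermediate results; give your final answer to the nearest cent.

£283361.58

D_1 = 24089.00000
D_2 = 26618.34500
D_3 = 29413.27123
D_4 = 32501.66470
Terminal value at year 4: TV = D_4×(1+g_2)/(r−g_2) = 32761.67802/0.107 = 306183.90674
P_0 = D_1/(1+r)^1 + D_2/(1+r)^2 + D_3/(1+r)^3 + D_4/(1+r)^4 + TV/(1+r)^4
    = 21604.48430 + 21410.72211 + 21218.69770 + 21028.39548 + 198099.27703 = 283361.57663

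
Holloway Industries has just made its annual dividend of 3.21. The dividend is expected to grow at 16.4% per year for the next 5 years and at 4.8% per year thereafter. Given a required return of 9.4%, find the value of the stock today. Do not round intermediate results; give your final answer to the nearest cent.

119.13

D_1 = 3.73644
D_2 = 4.34922
D_3 = 5.06249
D_4 = 5.89274
D_5 = 6.85914
Terminal value at year 5: TV = D_5×(1+g_2)/(r−g_2) = 7.18838/0.046 = 156.26920
P_0 = D_1/(1+r)^1 + D_2/(1+r)^2 + D_3/(1+r)^3 + D_4/(1+r)^4 + D_5/(1+r)^5 + TV/(1+r)^5
    = 3.41539 + 3.63393 + 3.86645 + 4.11384 + 4.37707 + 99.72103 = 119.12771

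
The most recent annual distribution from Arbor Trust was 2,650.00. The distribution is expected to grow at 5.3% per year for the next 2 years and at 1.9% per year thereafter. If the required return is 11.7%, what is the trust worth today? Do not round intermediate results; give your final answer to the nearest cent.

29340.69

D_1 = 2790.45000
D_2 = 2938.34385
Terminal value at year 2: TV = D_2×(1+g_2)/(r−g_2) = 2994.17238/0.098 = 30552.77942
P_0 = D_1/(1+r)^1 + D_2/(1+r)^2 + TV/(1+r)^2
    = 2498.16473 + 2355.02906 + 24487.49602 = 29340.68980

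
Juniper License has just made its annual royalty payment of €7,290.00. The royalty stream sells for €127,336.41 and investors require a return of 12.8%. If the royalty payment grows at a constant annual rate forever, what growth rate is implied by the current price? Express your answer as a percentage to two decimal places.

6.69%

P = D₀(1+g)/(r−g) ⇒ P(r−g) = D₀(1+g) ⇒ g(P+D₀) = P·r − D₀
g = (P·r − D₀)/(P + D₀) = (€127,336.41×0.128 − €7,290.00) / (€127,336.41 + €7,290.00) = 0.066919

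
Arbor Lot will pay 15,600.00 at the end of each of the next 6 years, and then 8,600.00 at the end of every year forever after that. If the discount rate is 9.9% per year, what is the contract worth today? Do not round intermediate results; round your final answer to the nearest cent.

117445.06

PV of 6-year annuity: 15,600.00 × [1 − (1+0.099)^−6] / 0.099 = 68141.63528
Perpetuity value at year 6: 8,600.00 / 0.099 = 86868.68687
PV of perpetuity: 86868.68687 / (1+0.099)^6 = 49303.42640
Total PV = 68141.63528 + 49303.42640 = 117445.06167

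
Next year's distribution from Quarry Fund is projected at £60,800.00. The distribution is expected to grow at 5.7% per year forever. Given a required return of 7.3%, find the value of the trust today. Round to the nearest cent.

£3800000.00

Growing perpetuity: P = D₁ / (r − g) = £60,800.0000 / (0.073 − 0.057) = £3,800,000.00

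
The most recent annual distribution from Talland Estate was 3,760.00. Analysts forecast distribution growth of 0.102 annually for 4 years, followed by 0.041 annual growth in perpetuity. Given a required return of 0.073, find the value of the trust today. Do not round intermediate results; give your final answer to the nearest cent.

D_1 = 4143.52000
D_2 = 4566.15904
D_3 = 5031.90726
D_4 = 5545.16180
Terminal value at year 4: TV = D_4×(1+g_2)/(r−g_2) = 5772.51344/0.032 = 180391.04490
P_0 = D_1/(1+r)^1 + D_2/(1+r)^2 + D_3/(1+r)^3 + D_4/(1+r)^4 + TV/(1+r)^4
    = 3861.62162 + 3965.98977 + 4073.17869 + 4183.26460 + 136086.82641 = 152170.88109

152170.88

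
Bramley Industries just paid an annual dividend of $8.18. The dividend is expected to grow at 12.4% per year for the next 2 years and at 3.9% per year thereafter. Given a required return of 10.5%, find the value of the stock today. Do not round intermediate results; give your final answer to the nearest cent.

$150.02

D_1 = 9.19432
D_2 = 10.33442
Terminal value at year 2: TV = D_2×(1+g_2)/(r−g_2) = 10.73746/0.066 = 162.68876
P_0 = D_1/(1+r)^1 + D_2/(1+r)^2 + TV/(1+r)^2
    = 8.32065 + 8.46372 + 133.23950 = 150.02387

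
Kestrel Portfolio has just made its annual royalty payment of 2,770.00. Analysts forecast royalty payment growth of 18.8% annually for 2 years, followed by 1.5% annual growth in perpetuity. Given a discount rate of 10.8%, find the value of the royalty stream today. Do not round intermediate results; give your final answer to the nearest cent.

40909.35

D_1 = 3290.76000
D_2 = 3909.42288
Terminal value at year 2: TV = D_2×(1+g_2)/(r−g_2) = 3968.06422/0.093 = 42667.35724
P_0 = D_1/(1+r)^1 + D_2/(1+r)^2 + TV/(1+r)^2
    = 2970.00000 + 3184.44043 + 34754.91441 = 40909.35484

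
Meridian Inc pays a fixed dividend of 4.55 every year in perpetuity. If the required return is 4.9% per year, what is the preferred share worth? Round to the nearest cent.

92.86

Level perpetuity: PV = C / r = 4.55 / 0.049 = 92.86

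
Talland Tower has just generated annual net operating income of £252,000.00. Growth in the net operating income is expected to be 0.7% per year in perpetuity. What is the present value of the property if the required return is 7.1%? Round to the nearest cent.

£3965062.50

D₁ = D₀ × (1 + g) = £252,000.00 × 1.007 = £253,764.0000
Growing perpetuity: P = D₁ / (r − g) = £253,764.0000 / (0.071 − 0.007) = £3,965,062.50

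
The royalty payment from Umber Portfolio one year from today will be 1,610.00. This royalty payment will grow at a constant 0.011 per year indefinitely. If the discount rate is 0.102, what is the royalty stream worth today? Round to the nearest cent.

Growing perpetuity: P = D₁ / (r − g) = 1,610.0000 / (0.102 − 0.011) = 17,692.31

17692.31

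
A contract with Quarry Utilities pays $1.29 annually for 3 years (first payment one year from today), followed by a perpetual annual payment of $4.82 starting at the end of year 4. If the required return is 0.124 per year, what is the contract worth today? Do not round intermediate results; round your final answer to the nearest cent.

$30.45

PV of 3-year annuity: $1.29 × [1 − (1+0.124)^−3] / 0.124 = 3.07719
Perpetuity value at year 3: $4.82 / 0.124 = 38.87097
PV of perpetuity: 38.87097 / (1+0.124)^3 = 27.37325
Total PV = 3.07719 + 27.37325 = 30.45044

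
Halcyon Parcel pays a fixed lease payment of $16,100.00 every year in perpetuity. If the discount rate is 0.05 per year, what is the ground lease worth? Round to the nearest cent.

$322000.00

Level perpetuity: PV = C / r = $16,100.00 / 0.05 = $322,000.00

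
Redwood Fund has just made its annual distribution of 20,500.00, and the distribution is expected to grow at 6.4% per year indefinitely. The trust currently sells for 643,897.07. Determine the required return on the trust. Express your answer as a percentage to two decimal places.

D₁ = 20,500.00 × 1.064 = 21,812.0000
P = D₁/(r − g) ⇒ r = D₁/P + g = 21,812.0000/643,897.07 + 0.064 = 0.033875 + 0.064 = 0.097875

9.79%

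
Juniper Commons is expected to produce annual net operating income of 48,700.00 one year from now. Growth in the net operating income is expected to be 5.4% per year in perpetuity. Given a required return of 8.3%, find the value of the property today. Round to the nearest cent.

1679310.34

Growing perpetuity: P = D₁ / (r − g) = 48,700.0000 / (0.083 − 0.054) = 1,679,310.34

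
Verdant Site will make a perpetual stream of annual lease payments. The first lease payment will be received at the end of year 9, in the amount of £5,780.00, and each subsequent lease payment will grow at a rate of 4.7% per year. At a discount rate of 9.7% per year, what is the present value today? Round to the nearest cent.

£55119.44

Value at end of year 8: C₁ / (r − g) = £5,780.00 / (0.097 − 0.047) = £115,600.0000
Discount to today: PV = £115,600.0000 / (1 + 0.097)^8 = £115,600.0000 / 2.097264 = £55,119.44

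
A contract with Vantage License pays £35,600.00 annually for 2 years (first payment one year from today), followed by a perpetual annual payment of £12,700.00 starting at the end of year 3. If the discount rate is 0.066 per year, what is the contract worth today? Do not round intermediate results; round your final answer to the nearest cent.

£234058.55

PV of 2-year annuity: £35,600.00 × [1 − (1+0.066)^−2] / 0.066 = 64724.08295
Perpetuity value at year 2: £12,700.00 / 0.066 = 192424.24242
PV of perpetuity: 192424.24242 / (1+0.066)^2 = 169334.47126
Total PV = 64724.08295 + 169334.47126 = 234058.55421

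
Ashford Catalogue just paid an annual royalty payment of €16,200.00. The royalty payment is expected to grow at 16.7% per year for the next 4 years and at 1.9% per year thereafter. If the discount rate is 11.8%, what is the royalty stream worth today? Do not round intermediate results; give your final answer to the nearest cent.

D_1 = 18905.40000
D_2 = 22062.60180
D_3 = 25747.05630
D_4 = 30046.81470
Terminal value at year 4: TV = D_4×(1+g_2)/(r−g_2) = 30617.70418/0.099 = 309269.73921
P_0 = D_1/(1+r)^1 + D_2/(1+r)^2 + D_3/(1+r)^3 + D_4/(1+r)^4 + TV/(1+r)^4
    = 16910.01789 + 17651.15463 + 18424.77411 + 19232.29999 + 197956.70390 = 270174.95051

€270174.95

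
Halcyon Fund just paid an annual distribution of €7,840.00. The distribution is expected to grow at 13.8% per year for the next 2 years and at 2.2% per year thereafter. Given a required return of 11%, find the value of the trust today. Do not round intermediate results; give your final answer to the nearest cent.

D_1 = 8921.92000
D_2 = 10153.14496
Terminal value at year 2: TV = D_2×(1+g_2)/(r−g_2) = 10376.51415/0.088 = 117914.93351
P_0 = D_1/(1+r)^1 + D_2/(1+r)^2 + TV/(1+r)^2
    = 8037.76577 + 8240.52022 + 95702.40525 = 111980.69124

€111980.69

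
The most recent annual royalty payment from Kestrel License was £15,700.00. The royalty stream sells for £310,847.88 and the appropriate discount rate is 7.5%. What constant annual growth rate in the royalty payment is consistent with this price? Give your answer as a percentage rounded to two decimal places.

2.33%

P = D₀(1+g)/(r−g) ⇒ P(r−g) = D₀(1+g) ⇒ g(P+D₀) = P·r − D₀
g = (P·r − D₀)/(P + D₀) = (£310,847.88×0.075 − £15,700.00) / (£310,847.88 + £15,700.00) = 0.023315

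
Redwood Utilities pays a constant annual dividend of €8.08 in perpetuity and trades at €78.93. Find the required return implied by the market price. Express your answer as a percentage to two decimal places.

10.24%

P = C/r ⇒ r = C/P = €8.08/€78.93 = 0.102369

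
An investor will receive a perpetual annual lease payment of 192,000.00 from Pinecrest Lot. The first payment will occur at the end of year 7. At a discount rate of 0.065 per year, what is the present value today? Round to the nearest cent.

Value at end of year 6: C / r = 192,000.00 / 0.065 = 2,953,846.1538
Discount to today: PV = 2,953,846.1538 / (1 + 0.065)^6 = 2,953,846.1538 / 1.459142 = 2,024,371.55

2024371.55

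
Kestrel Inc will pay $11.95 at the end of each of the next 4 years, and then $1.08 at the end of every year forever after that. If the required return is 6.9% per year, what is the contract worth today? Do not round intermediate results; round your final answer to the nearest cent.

$52.55

PV of 4-year annuity: $11.95 × [1 − (1+0.069)^−4] / 0.069 = 40.56872
Perpetuity value at year 4: $1.08 / 0.069 = 15.65217
PV of perpetuity: 15.65217 / (1+0.069)^4 = 11.98571
Total PV = 40.56872 + 11.98571 = 52.55443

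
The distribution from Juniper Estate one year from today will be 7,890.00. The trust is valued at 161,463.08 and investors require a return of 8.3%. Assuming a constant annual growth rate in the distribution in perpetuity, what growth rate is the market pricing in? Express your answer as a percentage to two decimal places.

P = D₁/(r−g) ⇒ g = r − D₁/P = 0.083 − 7,890.00/161,463.08 = 0.034134

3.41%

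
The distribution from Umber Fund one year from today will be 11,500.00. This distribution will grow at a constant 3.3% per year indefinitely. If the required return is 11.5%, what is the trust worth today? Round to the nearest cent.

140243.90

Growing perpetuity: P = D₁ / (r − g) = 11,500.0000 / (0.115 − 0.033) = 140,243.90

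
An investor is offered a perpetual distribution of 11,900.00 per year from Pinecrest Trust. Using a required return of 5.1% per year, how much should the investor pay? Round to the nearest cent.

Level perpetuity: PV = C / r = 11,900.00 / 0.051 = 233,333.33

233333.33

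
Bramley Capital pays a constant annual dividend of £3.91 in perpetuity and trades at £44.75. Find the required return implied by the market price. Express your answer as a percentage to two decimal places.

P = C/r ⇒ r = C/P = £3.91/£44.75 = 0.087374

8.74%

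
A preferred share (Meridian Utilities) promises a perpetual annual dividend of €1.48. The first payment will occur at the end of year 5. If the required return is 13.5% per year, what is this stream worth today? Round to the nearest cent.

€6.61

Value at end of year 4: C / r = €1.48 / 0.135 = €10.9630
Discount to today: PV = €10.9630 / (1 + 0.135)^4 = €10.9630 / 1.659524 = €6.61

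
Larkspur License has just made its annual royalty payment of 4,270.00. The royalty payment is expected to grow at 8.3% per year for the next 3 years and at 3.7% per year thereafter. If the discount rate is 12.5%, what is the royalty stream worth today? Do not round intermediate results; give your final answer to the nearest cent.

56767.33

D_1 = 4624.41000
D_2 = 5008.23603
D_3 = 5423.91962
Terminal value at year 3: TV = D_3×(1+g_2)/(r−g_2) = 5624.60465/0.088 = 63915.96189
P_0 = D_1/(1+r)^1 + D_2/(1+r)^2 + D_3/(1+r)^3 + TV/(1+r)^3
    = 4110.58667 + 3957.12476 + 3809.39211 + 44890.22289 = 56767.32643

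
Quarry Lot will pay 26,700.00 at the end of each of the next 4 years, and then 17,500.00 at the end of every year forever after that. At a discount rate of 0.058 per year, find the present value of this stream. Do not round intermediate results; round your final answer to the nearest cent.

PV of 4-year annuity: 26,700.00 × [1 − (1+0.058)^−4] / 0.058 = 92943.60513
Perpetuity value at year 4: 17,500.00 / 0.058 = 301724.13793
PV of perpetuity: 301724.13793 / (1+0.058)^4 = 240806.04468
Total PV = 92943.60513 + 240806.04468 = 333749.64981

333749.65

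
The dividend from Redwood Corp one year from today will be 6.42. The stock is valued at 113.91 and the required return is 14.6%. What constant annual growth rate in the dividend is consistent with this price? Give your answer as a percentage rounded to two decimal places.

P = D₁/(r−g) ⇒ g = r − D₁/P = 0.146 − 6.42/113.91 = 0.089640

8.96%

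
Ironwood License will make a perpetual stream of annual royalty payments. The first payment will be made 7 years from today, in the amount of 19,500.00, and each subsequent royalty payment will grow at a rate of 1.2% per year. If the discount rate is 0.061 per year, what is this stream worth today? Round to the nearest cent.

Value at end of year 6: C₁ / (r − g) = 19,500.00 / (0.061 − 0.012) = 397,959.1837
Discount to today: PV = 397,959.1837 / (1 + 0.061)^6 = 397,959.1837 / 1.426567 = 278,962.76

278962.76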